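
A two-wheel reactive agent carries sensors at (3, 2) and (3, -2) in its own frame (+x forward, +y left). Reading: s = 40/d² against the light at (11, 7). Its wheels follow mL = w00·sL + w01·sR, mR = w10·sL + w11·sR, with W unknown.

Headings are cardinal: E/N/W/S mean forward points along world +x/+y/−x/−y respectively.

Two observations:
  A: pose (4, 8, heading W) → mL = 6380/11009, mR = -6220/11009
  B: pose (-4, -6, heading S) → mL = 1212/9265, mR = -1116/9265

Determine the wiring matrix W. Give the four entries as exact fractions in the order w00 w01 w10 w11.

1 1/2 -1/2 -1

obs A: pose=(4,8,W) → sL=40/101, sR=40/109, mL=6380/11009, mR=-6220/11009
obs B: pose=(-4,-6,S) → sL=8/85, sR=8/109, mL=1212/9265, mR=-1116/9265
sensor matrix S = [[40/101, 40/109], [8/85, 8/109]]; det S = -1024/187153
solve [mL_A; mL_B] = S·[w00; w01] and [mR_A; mR_B] = S·[w10; w11]:
  w00 = 1, w01 = 1/2, w10 = -1/2, w11 = -1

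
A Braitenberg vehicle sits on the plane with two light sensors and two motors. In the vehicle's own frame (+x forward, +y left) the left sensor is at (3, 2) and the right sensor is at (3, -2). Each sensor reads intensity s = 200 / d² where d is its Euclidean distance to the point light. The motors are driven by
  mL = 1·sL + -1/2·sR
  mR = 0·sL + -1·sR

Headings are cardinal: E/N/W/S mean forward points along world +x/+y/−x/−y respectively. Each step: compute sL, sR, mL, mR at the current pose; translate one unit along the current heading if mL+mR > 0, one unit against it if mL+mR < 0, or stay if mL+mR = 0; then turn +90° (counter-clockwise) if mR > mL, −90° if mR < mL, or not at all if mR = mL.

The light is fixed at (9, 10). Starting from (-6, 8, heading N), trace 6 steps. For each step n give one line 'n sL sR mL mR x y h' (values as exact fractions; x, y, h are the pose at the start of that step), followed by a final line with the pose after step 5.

n=0: pose=(-6,8,N); sL=20/29, sR=20/17; mL=50/493, mR=-20/17; mL+mR=-530/493 → advance -1; mR−mL=-630/493 → turn -1·90°
n=1: pose=(-6,7,E); sL=40/29, sR=200/169; mL=3860/4901, mR=-200/169; mL+mR=-1940/4901 → advance -1; mR−mL=-9660/4901 → turn -1·90°
n=2: pose=(-7,7,S); sL=25/29, sR=5/9; mL=305/522, mR=-5/9; mL+mR=5/174 → advance +1; mR−mL=-595/522 → turn -1·90°
n=3: pose=(-7,6,W); sL=200/397, sR=40/73; mL=6660/28981, mR=-40/73; mL+mR=-9220/28981 → advance -1; mR−mL=-22540/28981 → turn -1·90°
n=4: pose=(-6,6,N); sL=20/29, sR=20/17; mL=50/493, mR=-20/17; mL+mR=-530/493 → advance -1; mR−mL=-630/493 → turn -1·90°
n=5: pose=(-6,5,E); sL=200/153, sR=200/193; mL=23300/29529, mR=-200/193; mL+mR=-7300/29529 → advance -1; mR−mL=-53900/29529 → turn -1·90°

0 20/29 20/17 50/493 -20/17 -6 8 N
1 40/29 200/169 3860/4901 -200/169 -6 7 E
2 25/29 5/9 305/522 -5/9 -7 7 S
3 200/397 40/73 6660/28981 -40/73 -7 6 W
4 20/29 20/17 50/493 -20/17 -6 6 N
5 200/153 200/193 23300/29529 -200/193 -6 5 E
final -7 5 S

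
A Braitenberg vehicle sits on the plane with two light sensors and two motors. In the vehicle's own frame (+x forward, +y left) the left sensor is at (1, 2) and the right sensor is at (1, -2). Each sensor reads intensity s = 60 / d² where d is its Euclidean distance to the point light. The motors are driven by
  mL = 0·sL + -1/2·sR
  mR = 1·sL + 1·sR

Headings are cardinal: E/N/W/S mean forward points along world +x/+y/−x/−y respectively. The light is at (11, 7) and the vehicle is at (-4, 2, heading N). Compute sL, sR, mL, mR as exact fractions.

12/61 12/37 -6/37 1176/2257

left sensor world pos  = (-6, 3); dL² = 305
right sensor world pos = (-2, 3); dR² = 185
sL = 60/305 = 12/61
sR = 60/185 = 12/37
mL = 0·sL + -1/2·sR = -6/37
mR = 1·sL + 1·sR = 1176/2257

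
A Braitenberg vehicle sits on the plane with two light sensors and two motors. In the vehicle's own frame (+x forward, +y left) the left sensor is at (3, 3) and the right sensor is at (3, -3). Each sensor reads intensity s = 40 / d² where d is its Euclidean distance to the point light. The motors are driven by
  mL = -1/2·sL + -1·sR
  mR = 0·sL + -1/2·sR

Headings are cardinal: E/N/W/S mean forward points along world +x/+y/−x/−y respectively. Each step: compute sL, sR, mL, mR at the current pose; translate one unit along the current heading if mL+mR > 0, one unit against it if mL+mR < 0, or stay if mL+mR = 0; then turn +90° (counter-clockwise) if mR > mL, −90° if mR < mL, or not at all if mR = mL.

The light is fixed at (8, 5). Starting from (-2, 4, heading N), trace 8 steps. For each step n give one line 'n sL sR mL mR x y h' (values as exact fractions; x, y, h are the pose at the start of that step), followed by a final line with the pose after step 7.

0 40/173 40/53 -7980/9169 -20/53 -2 4 N
1 20/97 4/17 -558/1649 -2/17 -2 3 W
2 40/61 40/169 -5820/10309 -20/169 -1 3 S
3 1 10/13 -33/26 -5/13 -1 4 E
4 40/173 40/53 -7980/9169 -20/53 -2 4 N
5 20/97 4/17 -558/1649 -2/17 -2 3 W
6 40/61 40/169 -5820/10309 -20/169 -1 3 S
7 1 10/13 -33/26 -5/13 -1 4 E
final -2 4 N

n=0: pose=(-2,4,N); sL=40/173, sR=40/53; mL=-7980/9169, mR=-20/53; mL+mR=-11440/9169 → advance -1; mR−mL=4520/9169 → turn +1·90°
n=1: pose=(-2,3,W); sL=20/97, sR=4/17; mL=-558/1649, mR=-2/17; mL+mR=-752/1649 → advance -1; mR−mL=364/1649 → turn +1·90°
n=2: pose=(-1,3,S); sL=40/61, sR=40/169; mL=-5820/10309, mR=-20/169; mL+mR=-7040/10309 → advance -1; mR−mL=4600/10309 → turn +1·90°
n=3: pose=(-1,4,E); sL=1, sR=10/13; mL=-33/26, mR=-5/13; mL+mR=-43/26 → advance -1; mR−mL=23/26 → turn +1·90°
n=4: pose=(-2,4,N); sL=40/173, sR=40/53; mL=-7980/9169, mR=-20/53; mL+mR=-11440/9169 → advance -1; mR−mL=4520/9169 → turn +1·90°
n=5: pose=(-2,3,W); sL=20/97, sR=4/17; mL=-558/1649, mR=-2/17; mL+mR=-752/1649 → advance -1; mR−mL=364/1649 → turn +1·90°
n=6: pose=(-1,3,S); sL=40/61, sR=40/169; mL=-5820/10309, mR=-20/169; mL+mR=-7040/10309 → advance -1; mR−mL=4600/10309 → turn +1·90°
n=7: pose=(-1,4,E); sL=1, sR=10/13; mL=-33/26, mR=-5/13; mL+mR=-43/26 → advance -1; mR−mL=23/26 → turn +1·90°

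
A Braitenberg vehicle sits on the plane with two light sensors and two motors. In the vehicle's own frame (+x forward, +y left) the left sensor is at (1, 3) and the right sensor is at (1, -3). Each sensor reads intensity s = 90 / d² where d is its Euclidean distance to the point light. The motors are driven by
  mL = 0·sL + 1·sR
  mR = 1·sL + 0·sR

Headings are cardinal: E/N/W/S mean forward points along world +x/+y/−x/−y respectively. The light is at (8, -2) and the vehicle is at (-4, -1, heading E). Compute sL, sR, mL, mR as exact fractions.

left sensor world pos  = (-3, 2); dL² = 137
right sensor world pos = (-3, -4); dR² = 125
sL = 90/137 = 90/137
sR = 90/125 = 18/25
mL = 0·sL + 1·sR = 18/25
mR = 1·sL + 0·sR = 90/137

90/137 18/25 18/25 90/137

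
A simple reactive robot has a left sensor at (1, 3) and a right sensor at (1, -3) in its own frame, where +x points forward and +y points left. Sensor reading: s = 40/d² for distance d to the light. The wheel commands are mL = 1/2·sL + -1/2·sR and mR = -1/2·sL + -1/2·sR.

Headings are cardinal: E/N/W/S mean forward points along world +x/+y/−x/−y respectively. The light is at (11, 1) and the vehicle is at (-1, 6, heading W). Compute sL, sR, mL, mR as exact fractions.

left sensor world pos  = (-2, 3); dL² = 173
right sensor world pos = (-2, 9); dR² = 233
sL = 40/173 = 40/173
sR = 40/233 = 40/233
mL = 1/2·sL + -1/2·sR = 1200/40309
mR = -1/2·sL + -1/2·sR = -8120/40309

40/173 40/233 1200/40309 -8120/40309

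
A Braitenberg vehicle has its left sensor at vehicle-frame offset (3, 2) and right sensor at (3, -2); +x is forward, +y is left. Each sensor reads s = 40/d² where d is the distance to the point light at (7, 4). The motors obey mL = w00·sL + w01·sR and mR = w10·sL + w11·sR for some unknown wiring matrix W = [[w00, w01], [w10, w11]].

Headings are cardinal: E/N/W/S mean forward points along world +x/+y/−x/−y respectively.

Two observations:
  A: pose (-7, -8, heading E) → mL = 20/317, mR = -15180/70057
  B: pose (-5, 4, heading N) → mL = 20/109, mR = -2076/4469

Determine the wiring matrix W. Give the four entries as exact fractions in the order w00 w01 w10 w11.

obs A: pose=(-7,-8,E) → sL=40/221, sR=40/317, mL=20/317, mR=-15180/70057
obs B: pose=(-5,4,N) → sL=8/41, sR=40/109, mL=20/109, mR=-2076/4469
sensor matrix S = [[40/221, 40/317], [8/41, 40/109]]; det S = 13086720/313084733
solve [mL_A; mL_B] = S·[w00; w01] and [mR_A; mR_B] = S·[w10; w11]:
  w00 = 0, w01 = 1/2, w10 = -1/2, w11 = -1

0 1/2 -1/2 -1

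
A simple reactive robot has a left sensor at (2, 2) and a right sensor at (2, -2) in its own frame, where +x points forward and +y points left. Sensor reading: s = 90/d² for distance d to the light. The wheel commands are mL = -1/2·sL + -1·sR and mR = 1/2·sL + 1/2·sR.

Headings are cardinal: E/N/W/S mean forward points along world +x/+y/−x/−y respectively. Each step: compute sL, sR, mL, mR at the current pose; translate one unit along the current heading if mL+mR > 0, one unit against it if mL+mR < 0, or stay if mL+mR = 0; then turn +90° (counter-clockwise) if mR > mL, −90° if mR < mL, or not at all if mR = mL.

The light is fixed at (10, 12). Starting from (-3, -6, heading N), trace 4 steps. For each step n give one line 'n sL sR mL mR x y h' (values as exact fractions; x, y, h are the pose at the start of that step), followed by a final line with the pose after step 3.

n=0: pose=(-3,-6,N); sL=90/481, sR=90/377; mL=-4635/13949, mR=2970/13949; mL+mR=-45/377 → advance -1; mR−mL=585/1073 → turn +1·90°
n=1: pose=(-3,-7,W); sL=5/37, sR=45/257; mL=-4615/19018, mR=1475/9509; mL+mR=-45/514 → advance -1; mR−mL=7565/19018 → turn +1·90°
n=2: pose=(-2,-7,S); sL=90/541, sR=90/637; mL=-77355/344617, mR=53010/344617; mL+mR=-45/637 → advance -1; mR−mL=130365/344617 → turn +1·90°
n=3: pose=(-2,-6,E); sL=45/178, sR=9/50; mL=-2727/8900, mR=963/4450; mL+mR=-9/100 → advance -1; mR−mL=4653/8900 → turn +1·90°

0 90/481 90/377 -4635/13949 2970/13949 -3 -6 N
1 5/37 45/257 -4615/19018 1475/9509 -3 -7 W
2 90/541 90/637 -77355/344617 53010/344617 -2 -7 S
3 45/178 9/50 -2727/8900 963/4450 -2 -6 E
final -3 -6 N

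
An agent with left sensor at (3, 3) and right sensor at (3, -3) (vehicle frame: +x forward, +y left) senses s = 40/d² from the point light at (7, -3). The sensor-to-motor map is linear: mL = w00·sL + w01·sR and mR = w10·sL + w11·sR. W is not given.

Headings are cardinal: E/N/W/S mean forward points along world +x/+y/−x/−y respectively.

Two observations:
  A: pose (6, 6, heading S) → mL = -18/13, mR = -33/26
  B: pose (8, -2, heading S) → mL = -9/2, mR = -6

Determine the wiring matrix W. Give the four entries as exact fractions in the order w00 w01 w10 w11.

-1 -1/2 -1/2 -1

obs A: pose=(6,6,S) → sL=1, sR=10/13, mL=-18/13, mR=-33/26
obs B: pose=(8,-2,S) → sL=2, sR=5, mL=-9/2, mR=-6
sensor matrix S = [[1, 10/13], [2, 5]]; det S = 45/13
solve [mL_A; mL_B] = S·[w00; w01] and [mR_A; mR_B] = S·[w10; w11]:
  w00 = -1, w01 = -1/2, w10 = -1/2, w11 = -1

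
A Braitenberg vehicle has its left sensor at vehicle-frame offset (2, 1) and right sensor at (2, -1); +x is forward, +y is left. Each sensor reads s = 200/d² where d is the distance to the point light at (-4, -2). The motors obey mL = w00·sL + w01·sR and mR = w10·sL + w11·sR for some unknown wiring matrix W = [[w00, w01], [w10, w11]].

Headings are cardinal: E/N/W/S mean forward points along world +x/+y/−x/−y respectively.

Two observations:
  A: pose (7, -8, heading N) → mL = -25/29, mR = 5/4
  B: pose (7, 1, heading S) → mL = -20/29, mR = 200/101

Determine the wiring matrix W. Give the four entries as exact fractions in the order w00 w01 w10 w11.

obs A: pose=(7,-8,N) → sL=50/29, sR=5/4, mL=-25/29, mR=5/4
obs B: pose=(7,1,S) → sL=40/29, sR=200/101, mL=-20/29, mR=200/101
sensor matrix S = [[50/29, 5/4], [40/29, 200/101]]; det S = 4950/2929
solve [mL_A; mL_B] = S·[w00; w01] and [mR_A; mR_B] = S·[w10; w11]:
  w00 = -1/2, w01 = 0, w10 = 0, w11 = 1

-1/2 0 0 1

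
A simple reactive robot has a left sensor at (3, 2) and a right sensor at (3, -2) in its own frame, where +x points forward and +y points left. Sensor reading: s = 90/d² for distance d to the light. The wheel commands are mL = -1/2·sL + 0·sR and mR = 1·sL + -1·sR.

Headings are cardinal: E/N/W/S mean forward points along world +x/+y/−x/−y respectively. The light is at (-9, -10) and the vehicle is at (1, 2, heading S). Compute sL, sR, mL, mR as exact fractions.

2/5 18/29 -1/5 -32/145

left sensor world pos  = (3, -1); dL² = 225
right sensor world pos = (-1, -1); dR² = 145
sL = 90/225 = 2/5
sR = 90/145 = 18/29
mL = -1/2·sL + 0·sR = -1/5
mR = 1·sL + -1·sR = -32/145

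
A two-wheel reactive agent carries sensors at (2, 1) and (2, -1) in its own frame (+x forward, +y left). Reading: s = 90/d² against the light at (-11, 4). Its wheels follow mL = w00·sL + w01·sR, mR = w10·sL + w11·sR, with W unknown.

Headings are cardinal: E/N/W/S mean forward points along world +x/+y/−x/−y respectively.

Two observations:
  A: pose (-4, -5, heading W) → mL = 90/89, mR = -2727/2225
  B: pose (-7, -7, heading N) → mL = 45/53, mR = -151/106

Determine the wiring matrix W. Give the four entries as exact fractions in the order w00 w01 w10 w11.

obs A: pose=(-4,-5,W) → sL=18/25, sR=90/89, mL=90/89, mR=-2727/2225
obs B: pose=(-7,-7,N) → sL=1, sR=45/53, mL=45/53, mR=-151/106
sensor matrix S = [[18/25, 90/89], [1, 45/53]]; det S = -9432/23585
solve [mL_A; mL_B] = S·[w00; w01] and [mR_A; mR_B] = S·[w10; w11]:
  w00 = 0, w01 = 1, w10 = -1, w11 = -1/2

0 1 -1 -1/2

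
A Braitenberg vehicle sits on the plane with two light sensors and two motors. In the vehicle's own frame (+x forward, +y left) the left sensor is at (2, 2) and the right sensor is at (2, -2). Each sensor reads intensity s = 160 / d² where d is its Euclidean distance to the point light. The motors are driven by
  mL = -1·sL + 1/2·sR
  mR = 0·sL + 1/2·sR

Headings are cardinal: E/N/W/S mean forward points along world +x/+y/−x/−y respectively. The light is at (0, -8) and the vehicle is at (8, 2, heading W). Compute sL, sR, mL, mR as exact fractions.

8/5 8/9 -52/45 4/9

left sensor world pos  = (6, 0); dL² = 100
right sensor world pos = (6, 4); dR² = 180
sL = 160/100 = 8/5
sR = 160/180 = 8/9
mL = -1·sL + 1/2·sR = -52/45
mR = 0·sL + 1/2·sR = 4/9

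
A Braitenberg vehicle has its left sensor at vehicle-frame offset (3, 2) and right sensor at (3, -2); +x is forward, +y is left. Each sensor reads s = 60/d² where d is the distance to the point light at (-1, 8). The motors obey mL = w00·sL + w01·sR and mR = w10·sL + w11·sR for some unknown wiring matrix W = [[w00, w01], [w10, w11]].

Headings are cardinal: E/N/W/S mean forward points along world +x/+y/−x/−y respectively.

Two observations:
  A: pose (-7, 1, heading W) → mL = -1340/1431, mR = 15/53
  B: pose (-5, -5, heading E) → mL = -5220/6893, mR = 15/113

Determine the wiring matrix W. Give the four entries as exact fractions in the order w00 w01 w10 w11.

obs A: pose=(-7,1,W) → sL=10/27, sR=30/53, mL=-1340/1431, mR=15/53
obs B: pose=(-5,-5,E) → sL=30/61, sR=30/113, mL=-5220/6893, mR=15/113
sensor matrix S = [[10/27, 30/53], [30/61, 30/113]]; det S = -592000/3287961
solve [mL_A; mL_B] = S·[w00; w01] and [mR_A; mR_B] = S·[w10; w11]:
  w00 = -1, w01 = -1, w10 = 0, w11 = 1/2

-1 -1 0 1/2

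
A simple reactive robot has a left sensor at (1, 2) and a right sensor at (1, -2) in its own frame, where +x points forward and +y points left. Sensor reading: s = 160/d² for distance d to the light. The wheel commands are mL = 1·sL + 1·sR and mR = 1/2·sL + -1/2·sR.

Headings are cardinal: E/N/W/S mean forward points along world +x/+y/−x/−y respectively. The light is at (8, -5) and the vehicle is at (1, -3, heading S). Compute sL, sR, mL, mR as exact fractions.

left sensor world pos  = (3, -4); dL² = 26
right sensor world pos = (-1, -4); dR² = 82
sL = 160/26 = 80/13
sR = 160/82 = 80/41
mL = 1·sL + 1·sR = 4320/533
mR = 1/2·sL + -1/2·sR = 1120/533

80/13 80/41 4320/533 1120/533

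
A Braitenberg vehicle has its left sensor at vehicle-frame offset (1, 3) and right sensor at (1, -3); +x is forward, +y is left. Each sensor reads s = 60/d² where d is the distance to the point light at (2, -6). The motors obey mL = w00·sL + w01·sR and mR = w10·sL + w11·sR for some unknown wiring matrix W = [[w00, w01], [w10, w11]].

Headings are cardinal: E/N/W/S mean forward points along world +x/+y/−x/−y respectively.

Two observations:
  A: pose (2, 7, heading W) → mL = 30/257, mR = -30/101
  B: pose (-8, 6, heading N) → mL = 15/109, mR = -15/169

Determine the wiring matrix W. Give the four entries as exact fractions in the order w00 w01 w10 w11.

0 1/2 -1/2 0

obs A: pose=(2,7,W) → sL=60/101, sR=60/257, mL=30/257, mR=-30/101
obs B: pose=(-8,6,N) → sL=30/169, sR=30/109, mL=15/109, mR=-15/169
sensor matrix S = [[60/101, 60/257], [30/169, 30/109]]; det S = 58363200/478153897
solve [mL_A; mL_B] = S·[w00; w01] and [mR_A; mR_B] = S·[w10; w11]:
  w00 = 0, w01 = 1/2, w10 = -1/2, w11 = 0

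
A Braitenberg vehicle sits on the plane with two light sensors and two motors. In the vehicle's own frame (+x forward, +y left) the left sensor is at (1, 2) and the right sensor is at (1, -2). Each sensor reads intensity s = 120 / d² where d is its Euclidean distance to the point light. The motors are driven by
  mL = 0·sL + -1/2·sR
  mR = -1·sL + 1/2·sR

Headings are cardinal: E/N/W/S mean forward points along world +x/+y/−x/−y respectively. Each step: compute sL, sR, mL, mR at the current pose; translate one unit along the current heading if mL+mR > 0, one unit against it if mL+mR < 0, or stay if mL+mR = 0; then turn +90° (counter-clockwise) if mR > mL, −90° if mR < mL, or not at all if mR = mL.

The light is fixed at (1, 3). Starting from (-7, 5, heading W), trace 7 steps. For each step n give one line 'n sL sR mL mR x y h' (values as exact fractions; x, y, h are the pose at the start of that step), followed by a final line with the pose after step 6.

0 40/27 120/97 -60/97 -2260/2619 -7 5 W
1 4/3 60/17 -30/17 22/51 -6 5 N
2 24/13 120/73 -60/73 -972/949 -6 4 W
3 30/17 6 -3 21/17 -5 4 N
4 120/53 120/53 -60/53 -60/53 -5 3 W
5 3 3 -3/2 -3/2 -4 3 W
6 120/29 120/29 -60/29 -60/29 -3 3 W
final -2 3 W

n=0: pose=(-7,5,W); sL=40/27, sR=120/97; mL=-60/97, mR=-2260/2619; mL+mR=-40/27 → advance -1; mR−mL=-640/2619 → turn -1·90°
n=1: pose=(-6,5,N); sL=4/3, sR=60/17; mL=-30/17, mR=22/51; mL+mR=-4/3 → advance -1; mR−mL=112/51 → turn +1·90°
n=2: pose=(-6,4,W); sL=24/13, sR=120/73; mL=-60/73, mR=-972/949; mL+mR=-24/13 → advance -1; mR−mL=-192/949 → turn -1·90°
n=3: pose=(-5,4,N); sL=30/17, sR=6; mL=-3, mR=21/17; mL+mR=-30/17 → advance -1; mR−mL=72/17 → turn +1·90°
n=4: pose=(-5,3,W); sL=120/53, sR=120/53; mL=-60/53, mR=-60/53; mL+mR=-120/53 → advance -1; mR−mL=0 → turn +0·90°
n=5: pose=(-4,3,W); sL=3, sR=3; mL=-3/2, mR=-3/2; mL+mR=-3 → advance -1; mR−mL=0 → turn +0·90°
n=6: pose=(-3,3,W); sL=120/29, sR=120/29; mL=-60/29, mR=-60/29; mL+mR=-120/29 → advance -1; mR−mL=0 → turn +0·90°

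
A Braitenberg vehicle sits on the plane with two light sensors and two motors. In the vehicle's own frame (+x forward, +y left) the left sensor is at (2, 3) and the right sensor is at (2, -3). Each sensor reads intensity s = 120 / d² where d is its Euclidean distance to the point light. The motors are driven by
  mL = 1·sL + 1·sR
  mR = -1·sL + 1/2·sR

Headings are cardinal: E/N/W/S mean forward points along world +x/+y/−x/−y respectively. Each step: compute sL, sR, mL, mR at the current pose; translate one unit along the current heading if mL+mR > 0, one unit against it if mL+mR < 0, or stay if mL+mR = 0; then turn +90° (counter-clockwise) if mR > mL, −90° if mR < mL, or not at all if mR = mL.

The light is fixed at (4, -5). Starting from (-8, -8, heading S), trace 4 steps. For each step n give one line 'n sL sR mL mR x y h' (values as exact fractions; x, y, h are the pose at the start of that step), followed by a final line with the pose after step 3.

n=0: pose=(-8,-8,S); sL=60/53, sR=12/25; mL=2136/1325, mR=-1182/1325; mL+mR=18/25 → advance +1; mR−mL=-3318/1325 → turn -1·90°
n=1: pose=(-8,-9,W); sL=24/49, sR=120/197; mL=10608/9653, mR=-1788/9653; mL+mR=180/197 → advance +1; mR−mL=-12396/9653 → turn -1·90°
n=2: pose=(-9,-9,N); sL=6/13, sR=15/13; mL=21/13, mR=3/26; mL+mR=45/26 → advance +1; mR−mL=-3/2 → turn -1·90°
n=3: pose=(-9,-8,E); sL=120/121, sR=120/157; mL=33360/18997, mR=-11580/18997; mL+mR=180/157 → advance +1; mR−mL=-44940/18997 → turn -1·90°

0 60/53 12/25 2136/1325 -1182/1325 -8 -8 S
1 24/49 120/197 10608/9653 -1788/9653 -8 -9 W
2 6/13 15/13 21/13 3/26 -9 -9 N
3 120/121 120/157 33360/18997 -11580/18997 -9 -8 E
final -8 -8 S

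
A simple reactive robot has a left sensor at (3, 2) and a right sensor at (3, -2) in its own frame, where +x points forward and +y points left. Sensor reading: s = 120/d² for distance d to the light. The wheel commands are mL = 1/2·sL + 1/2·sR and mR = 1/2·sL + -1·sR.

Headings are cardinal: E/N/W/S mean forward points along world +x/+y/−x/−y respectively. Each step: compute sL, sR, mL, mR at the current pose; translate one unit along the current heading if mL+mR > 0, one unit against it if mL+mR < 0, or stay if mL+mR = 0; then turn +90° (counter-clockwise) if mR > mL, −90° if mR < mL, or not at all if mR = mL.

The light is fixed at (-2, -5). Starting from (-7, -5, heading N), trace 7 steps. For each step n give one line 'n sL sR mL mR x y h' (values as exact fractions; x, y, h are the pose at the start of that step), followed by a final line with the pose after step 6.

0 60/29 20/3 380/87 -490/87 -7 -5 N
1 24 120/13 216/13 36/13 -7 -6 E
2 6 30/13 54/13 9/13 -6 -6 S
3 24/13 120/49 1368/637 -972/637 -6 -7 W
4 12/5 12 36/5 -54/5 -7 -7 N
5 24 120/29 408/29 228/29 -7 -8 E
6 3 5/3 7/3 -1/6 -6 -8 S
final -6 -9 W

n=0: pose=(-7,-5,N); sL=60/29, sR=20/3; mL=380/87, mR=-490/87; mL+mR=-110/87 → advance -1; mR−mL=-10 → turn -1·90°
n=1: pose=(-7,-6,E); sL=24, sR=120/13; mL=216/13, mR=36/13; mL+mR=252/13 → advance +1; mR−mL=-180/13 → turn -1·90°
n=2: pose=(-6,-6,S); sL=6, sR=30/13; mL=54/13, mR=9/13; mL+mR=63/13 → advance +1; mR−mL=-45/13 → turn -1·90°
n=3: pose=(-6,-7,W); sL=24/13, sR=120/49; mL=1368/637, mR=-972/637; mL+mR=396/637 → advance +1; mR−mL=-180/49 → turn -1·90°
n=4: pose=(-7,-7,N); sL=12/5, sR=12; mL=36/5, mR=-54/5; mL+mR=-18/5 → advance -1; mR−mL=-18 → turn -1·90°
n=5: pose=(-7,-8,E); sL=24, sR=120/29; mL=408/29, mR=228/29; mL+mR=636/29 → advance +1; mR−mL=-180/29 → turn -1·90°
n=6: pose=(-6,-8,S); sL=3, sR=5/3; mL=7/3, mR=-1/6; mL+mR=13/6 → advance +1; mR−mL=-5/2 → turn -1·90°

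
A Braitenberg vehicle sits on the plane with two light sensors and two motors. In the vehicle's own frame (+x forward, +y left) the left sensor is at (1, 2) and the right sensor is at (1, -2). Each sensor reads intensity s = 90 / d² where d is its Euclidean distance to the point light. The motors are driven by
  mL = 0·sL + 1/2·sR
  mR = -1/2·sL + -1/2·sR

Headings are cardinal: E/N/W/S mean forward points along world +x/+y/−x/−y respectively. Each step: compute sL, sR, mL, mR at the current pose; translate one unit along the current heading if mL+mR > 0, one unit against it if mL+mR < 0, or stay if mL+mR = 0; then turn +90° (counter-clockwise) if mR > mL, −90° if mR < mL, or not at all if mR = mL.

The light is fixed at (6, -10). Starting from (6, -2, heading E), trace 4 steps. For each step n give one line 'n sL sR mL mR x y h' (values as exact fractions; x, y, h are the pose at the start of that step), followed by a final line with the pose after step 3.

0 90/101 90/37 45/37 -6210/3737 6 -2 E
1 9/5 45/29 45/58 -243/145 5 -2 S
2 90/53 18/25 9/25 -1602/1325 5 -1 W
3 45/52 45/52 45/104 -45/52 6 -1 N
final 6 -2 E

n=0: pose=(6,-2,E); sL=90/101, sR=90/37; mL=45/37, mR=-6210/3737; mL+mR=-45/101 → advance -1; mR−mL=-10755/3737 → turn -1·90°
n=1: pose=(5,-2,S); sL=9/5, sR=45/29; mL=45/58, mR=-243/145; mL+mR=-9/10 → advance -1; mR−mL=-711/290 → turn -1·90°
n=2: pose=(5,-1,W); sL=90/53, sR=18/25; mL=9/25, mR=-1602/1325; mL+mR=-45/53 → advance -1; mR−mL=-2079/1325 → turn -1·90°
n=3: pose=(6,-1,N); sL=45/52, sR=45/52; mL=45/104, mR=-45/52; mL+mR=-45/104 → advance -1; mR−mL=-135/104 → turn -1·90°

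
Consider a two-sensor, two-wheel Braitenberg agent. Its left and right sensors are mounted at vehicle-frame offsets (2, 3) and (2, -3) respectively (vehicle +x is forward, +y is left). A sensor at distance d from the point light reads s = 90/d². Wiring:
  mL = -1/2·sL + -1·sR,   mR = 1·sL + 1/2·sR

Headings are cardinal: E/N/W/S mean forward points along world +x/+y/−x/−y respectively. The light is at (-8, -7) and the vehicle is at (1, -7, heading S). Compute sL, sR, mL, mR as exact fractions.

left sensor world pos  = (4, -9); dL² = 148
right sensor world pos = (-2, -9); dR² = 40
sL = 90/148 = 45/74
sR = 90/40 = 9/4
mL = -1/2·sL + -1·sR = -189/74
mR = 1·sL + 1/2·sR = 513/296

45/74 9/4 -189/74 513/296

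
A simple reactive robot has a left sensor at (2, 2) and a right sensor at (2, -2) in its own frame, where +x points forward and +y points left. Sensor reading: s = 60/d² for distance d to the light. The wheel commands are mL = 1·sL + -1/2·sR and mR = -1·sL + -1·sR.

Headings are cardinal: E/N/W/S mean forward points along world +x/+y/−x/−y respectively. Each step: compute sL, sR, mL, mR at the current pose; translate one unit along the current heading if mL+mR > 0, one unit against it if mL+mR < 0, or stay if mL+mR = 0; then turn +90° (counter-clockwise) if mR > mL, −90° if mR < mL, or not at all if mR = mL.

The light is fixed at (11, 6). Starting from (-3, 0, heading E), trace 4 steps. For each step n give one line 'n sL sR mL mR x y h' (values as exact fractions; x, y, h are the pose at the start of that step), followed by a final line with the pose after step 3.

0 3/8 15/52 3/13 -69/104 -3 0 E
1 60/233 60/353 14190/82249 -35160/82249 -4 0 S
2 30/169 30/149 1935/25181 -9540/25181 -4 1 W
3 12/53 20/51 82/2703 -1672/2703 -3 1 N
final -3 0 E

n=0: pose=(-3,0,E); sL=3/8, sR=15/52; mL=3/13, mR=-69/104; mL+mR=-45/104 → advance -1; mR−mL=-93/104 → turn -1·90°
n=1: pose=(-4,0,S); sL=60/233, sR=60/353; mL=14190/82249, mR=-35160/82249; mL+mR=-90/353 → advance -1; mR−mL=-49350/82249 → turn -1·90°
n=2: pose=(-4,1,W); sL=30/169, sR=30/149; mL=1935/25181, mR=-9540/25181; mL+mR=-45/149 → advance -1; mR−mL=-11475/25181 → turn -1·90°
n=3: pose=(-3,1,N); sL=12/53, sR=20/51; mL=82/2703, mR=-1672/2703; mL+mR=-10/17 → advance -1; mR−mL=-1754/2703 → turn -1·90°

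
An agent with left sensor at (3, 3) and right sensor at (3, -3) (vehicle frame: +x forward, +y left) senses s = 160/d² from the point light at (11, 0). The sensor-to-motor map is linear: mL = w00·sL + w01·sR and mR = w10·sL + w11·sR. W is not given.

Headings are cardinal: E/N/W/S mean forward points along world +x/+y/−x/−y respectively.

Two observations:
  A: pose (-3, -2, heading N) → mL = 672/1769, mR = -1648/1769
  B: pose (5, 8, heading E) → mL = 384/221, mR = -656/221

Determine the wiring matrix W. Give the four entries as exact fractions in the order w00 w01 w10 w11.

obs A: pose=(-3,-2,N) → sL=16/29, sR=80/61, mL=672/1769, mR=-1648/1769
obs B: pose=(5,8,E) → sL=16/13, sR=80/17, mL=384/221, mR=-656/221
sensor matrix S = [[16/29, 80/61], [16/13, 80/17]]; det S = 384000/390949
solve [mL_A; mL_B] = S·[w00; w01] and [mR_A; mR_B] = S·[w10; w11]:
  w00 = -1/2, w01 = 1/2, w10 = -1/2, w11 = -1/2

-1/2 1/2 -1/2 -1/2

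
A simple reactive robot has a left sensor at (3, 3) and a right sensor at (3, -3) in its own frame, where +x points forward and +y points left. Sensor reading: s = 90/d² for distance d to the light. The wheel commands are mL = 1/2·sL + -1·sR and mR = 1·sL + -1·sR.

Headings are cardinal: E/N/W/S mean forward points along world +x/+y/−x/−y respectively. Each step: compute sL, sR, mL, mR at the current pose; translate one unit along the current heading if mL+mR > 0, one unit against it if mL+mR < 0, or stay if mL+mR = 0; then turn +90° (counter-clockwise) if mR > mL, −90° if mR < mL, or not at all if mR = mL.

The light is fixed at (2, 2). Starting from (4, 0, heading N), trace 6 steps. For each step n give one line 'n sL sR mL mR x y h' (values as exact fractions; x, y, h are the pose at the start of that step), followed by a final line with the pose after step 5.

n=0: pose=(4,0,N); sL=45, sR=45/13; mL=495/26, mR=540/13; mL+mR=1575/26 → advance +1; mR−mL=45/2 → turn +1·90°
n=1: pose=(4,1,W); sL=90/17, sR=18; mL=-261/17, mR=-216/17; mL+mR=-477/17 → advance -1; mR−mL=45/17 → turn +1·90°
n=2: pose=(5,1,S); sL=45/26, sR=45/8; mL=-495/104, mR=-405/104; mL+mR=-225/26 → advance -1; mR−mL=45/52 → turn +1·90°
n=3: pose=(5,2,E); sL=2, sR=2; mL=-1, mR=0; mL+mR=-1 → advance -1; mR−mL=1 → turn +1·90°
n=4: pose=(4,2,N); sL=9, sR=45/17; mL=63/34, mR=108/17; mL+mR=279/34 → advance +1; mR−mL=9/2 → turn +1·90°
n=5: pose=(4,3,W); sL=18, sR=90/17; mL=63/17, mR=216/17; mL+mR=279/17 → advance +1; mR−mL=9 → turn +1·90°

0 45 45/13 495/26 540/13 4 0 N
1 90/17 18 -261/17 -216/17 4 1 W
2 45/26 45/8 -495/104 -405/104 5 1 S
3 2 2 -1 0 5 2 E
4 9 45/17 63/34 108/17 4 2 N
5 18 90/17 63/17 216/17 4 3 W
final 3 3 S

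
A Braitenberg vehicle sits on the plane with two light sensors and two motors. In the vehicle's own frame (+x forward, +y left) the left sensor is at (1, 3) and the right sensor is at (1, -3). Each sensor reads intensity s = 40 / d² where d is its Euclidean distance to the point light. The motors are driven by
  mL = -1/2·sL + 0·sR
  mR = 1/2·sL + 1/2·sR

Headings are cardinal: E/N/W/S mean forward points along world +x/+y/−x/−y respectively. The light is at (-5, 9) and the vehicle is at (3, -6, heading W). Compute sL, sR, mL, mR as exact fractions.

left sensor world pos  = (2, -9); dL² = 373
right sensor world pos = (2, -3); dR² = 193
sL = 40/373 = 40/373
sR = 40/193 = 40/193
mL = -1/2·sL + 0·sR = -20/373
mR = 1/2·sL + 1/2·sR = 11320/71989

40/373 40/193 -20/373 11320/71989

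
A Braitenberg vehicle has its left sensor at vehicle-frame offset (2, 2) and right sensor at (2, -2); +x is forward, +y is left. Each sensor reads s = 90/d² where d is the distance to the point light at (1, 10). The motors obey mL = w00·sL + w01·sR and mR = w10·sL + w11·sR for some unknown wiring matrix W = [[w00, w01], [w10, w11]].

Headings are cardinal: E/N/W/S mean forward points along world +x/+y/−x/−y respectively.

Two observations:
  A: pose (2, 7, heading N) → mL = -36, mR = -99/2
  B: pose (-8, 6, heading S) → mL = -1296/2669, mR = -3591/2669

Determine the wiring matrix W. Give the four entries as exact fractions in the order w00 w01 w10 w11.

-1 1 -1 -1/2

obs A: pose=(2,7,N) → sL=45, sR=9, mL=-36, mR=-99/2
obs B: pose=(-8,6,S) → sL=18/17, sR=90/157, mL=-1296/2669, mR=-3591/2669
sensor matrix S = [[45, 9], [18/17, 90/157]]; det S = 43416/2669
solve [mL_A; mL_B] = S·[w00; w01] and [mR_A; mR_B] = S·[w10; w11]:
  w00 = -1, w01 = 1, w10 = -1, w11 = -1/2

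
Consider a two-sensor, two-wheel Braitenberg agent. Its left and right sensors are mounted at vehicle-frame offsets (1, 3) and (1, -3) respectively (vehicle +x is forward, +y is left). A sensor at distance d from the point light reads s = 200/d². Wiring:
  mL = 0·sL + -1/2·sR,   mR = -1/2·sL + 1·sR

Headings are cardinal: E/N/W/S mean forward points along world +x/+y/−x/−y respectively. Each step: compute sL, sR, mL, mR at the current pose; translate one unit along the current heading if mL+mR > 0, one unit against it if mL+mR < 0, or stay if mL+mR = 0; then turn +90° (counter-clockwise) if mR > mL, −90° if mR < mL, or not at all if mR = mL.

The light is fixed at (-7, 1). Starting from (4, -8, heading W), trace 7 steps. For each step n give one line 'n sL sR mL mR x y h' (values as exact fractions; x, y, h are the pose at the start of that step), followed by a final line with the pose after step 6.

0 50/61 25/17 -25/34 1100/1037 4 -8 W
1 200/269 200/149 -100/149 38900/40081 3 -8 S
2 20/17 20/29 -10/29 50/493 3 -9 E
3 200/117 8/9 -4/9 4/117 2 -9 N
4 10/13 25/16 -25/32 245/208 2 -10 W
5 40/53 200/169 -100/169 7220/8957 1 -10 S
6 100/81 100/153 -50/153 50/1377 1 -11 E
final 0 -11 N

n=0: pose=(4,-8,W); sL=50/61, sR=25/17; mL=-25/34, mR=1100/1037; mL+mR=675/2074 → advance +1; mR−mL=3725/2074 → turn +1·90°
n=1: pose=(3,-8,S); sL=200/269, sR=200/149; mL=-100/149, mR=38900/40081; mL+mR=12000/40081 → advance +1; mR−mL=65800/40081 → turn +1·90°
n=2: pose=(3,-9,E); sL=20/17, sR=20/29; mL=-10/29, mR=50/493; mL+mR=-120/493 → advance -1; mR−mL=220/493 → turn +1·90°
n=3: pose=(2,-9,N); sL=200/117, sR=8/9; mL=-4/9, mR=4/117; mL+mR=-16/39 → advance -1; mR−mL=56/117 → turn +1·90°
n=4: pose=(2,-10,W); sL=10/13, sR=25/16; mL=-25/32, mR=245/208; mL+mR=165/416 → advance +1; mR−mL=815/416 → turn +1·90°
n=5: pose=(1,-10,S); sL=40/53, sR=200/169; mL=-100/169, mR=7220/8957; mL+mR=1920/8957 → advance +1; mR−mL=12520/8957 → turn +1·90°
n=6: pose=(1,-11,E); sL=100/81, sR=100/153; mL=-50/153, mR=50/1377; mL+mR=-400/1377 → advance -1; mR−mL=500/1377 → turn +1·90°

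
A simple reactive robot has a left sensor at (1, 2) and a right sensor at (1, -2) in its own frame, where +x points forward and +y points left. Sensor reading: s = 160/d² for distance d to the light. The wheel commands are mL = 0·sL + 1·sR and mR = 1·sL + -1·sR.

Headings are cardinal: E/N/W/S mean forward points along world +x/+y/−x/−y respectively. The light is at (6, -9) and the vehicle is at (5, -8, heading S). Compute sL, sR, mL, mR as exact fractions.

left sensor world pos  = (7, -9); dL² = 1
right sensor world pos = (3, -9); dR² = 9
sL = 160/1 = 160
sR = 160/9 = 160/9
mL = 0·sL + 1·sR = 160/9
mR = 1·sL + -1·sR = 1280/9

160 160/9 160/9 1280/9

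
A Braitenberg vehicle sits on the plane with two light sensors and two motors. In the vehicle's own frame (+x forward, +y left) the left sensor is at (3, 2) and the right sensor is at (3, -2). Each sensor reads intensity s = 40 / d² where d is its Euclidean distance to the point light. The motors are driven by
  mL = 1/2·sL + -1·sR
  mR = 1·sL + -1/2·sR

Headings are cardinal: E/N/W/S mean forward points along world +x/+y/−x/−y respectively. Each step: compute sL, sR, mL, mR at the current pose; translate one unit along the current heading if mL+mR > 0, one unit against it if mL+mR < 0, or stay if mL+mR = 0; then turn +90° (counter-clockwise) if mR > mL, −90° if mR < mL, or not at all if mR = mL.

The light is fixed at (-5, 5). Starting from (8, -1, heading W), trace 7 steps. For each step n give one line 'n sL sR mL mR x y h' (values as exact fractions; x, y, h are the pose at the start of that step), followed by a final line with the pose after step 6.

n=0: pose=(8,-1,W); sL=10/41, sR=10/29; mL=-265/1189, mR=85/1189; mL+mR=-180/1189 → advance -1; mR−mL=350/1189 → turn +1·90°
n=1: pose=(9,-1,S); sL=40/337, sR=8/45; mL=-1796/15165, mR=452/15165; mL+mR=-448/5055 → advance -1; mR−mL=2248/15165 → turn +1·90°
n=2: pose=(9,0,E); sL=20/149, sR=20/169; mL=-1290/25181, mR=1890/25181; mL+mR=600/25181 → advance +1; mR−mL=3180/25181 → turn +1·90°
n=3: pose=(10,0,N); sL=40/173, sR=40/293; mL=-1060/50689, mR=8260/50689; mL+mR=7200/50689 → advance +1; mR−mL=9320/50689 → turn +1·90°
n=4: pose=(10,1,W); sL=2/9, sR=10/37; mL=-53/333, mR=29/333; mL+mR=-8/111 → advance -1; mR−mL=82/333 → turn +1·90°
n=5: pose=(11,1,S); sL=40/373, sR=8/49; mL=-2004/18277, mR=468/18277; mL+mR=-1536/18277 → advance -1; mR−mL=2472/18277 → turn +1·90°
n=6: pose=(11,2,E); sL=20/181, sR=20/193; mL=-1690/34933, mR=2050/34933; mL+mR=360/34933 → advance +1; mR−mL=3740/34933 → turn +1·90°

0 10/41 10/29 -265/1189 85/1189 8 -1 W
1 40/337 8/45 -1796/15165 452/15165 9 -1 S
2 20/149 20/169 -1290/25181 1890/25181 9 0 E
3 40/173 40/293 -1060/50689 8260/50689 10 0 N
4 2/9 10/37 -53/333 29/333 10 1 W
5 40/373 8/49 -2004/18277 468/18277 11 1 S
6 20/181 20/193 -1690/34933 2050/34933 11 2 E
final 12 2 N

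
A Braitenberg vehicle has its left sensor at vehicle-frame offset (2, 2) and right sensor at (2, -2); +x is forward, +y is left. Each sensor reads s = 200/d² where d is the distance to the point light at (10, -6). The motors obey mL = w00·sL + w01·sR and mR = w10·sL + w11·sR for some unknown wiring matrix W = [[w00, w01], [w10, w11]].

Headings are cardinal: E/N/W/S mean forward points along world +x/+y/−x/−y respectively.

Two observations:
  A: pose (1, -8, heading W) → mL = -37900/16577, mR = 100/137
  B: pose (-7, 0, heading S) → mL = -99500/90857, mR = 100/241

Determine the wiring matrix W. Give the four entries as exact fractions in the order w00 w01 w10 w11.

-1 -1/2 1/2 0

obs A: pose=(1,-8,W) → sL=200/137, sR=200/121, mL=-37900/16577, mR=100/137
obs B: pose=(-7,0,S) → sL=200/241, sR=200/377, mL=-99500/90857, mR=100/241
sensor matrix S = [[200/137, 200/121], [200/241, 200/377]]; det S = -899520000/1506136489
solve [mL_A; mL_B] = S·[w00; w01] and [mR_A; mR_B] = S·[w10; w11]:
  w00 = -1, w01 = -1/2, w10 = 1/2, w11 = 0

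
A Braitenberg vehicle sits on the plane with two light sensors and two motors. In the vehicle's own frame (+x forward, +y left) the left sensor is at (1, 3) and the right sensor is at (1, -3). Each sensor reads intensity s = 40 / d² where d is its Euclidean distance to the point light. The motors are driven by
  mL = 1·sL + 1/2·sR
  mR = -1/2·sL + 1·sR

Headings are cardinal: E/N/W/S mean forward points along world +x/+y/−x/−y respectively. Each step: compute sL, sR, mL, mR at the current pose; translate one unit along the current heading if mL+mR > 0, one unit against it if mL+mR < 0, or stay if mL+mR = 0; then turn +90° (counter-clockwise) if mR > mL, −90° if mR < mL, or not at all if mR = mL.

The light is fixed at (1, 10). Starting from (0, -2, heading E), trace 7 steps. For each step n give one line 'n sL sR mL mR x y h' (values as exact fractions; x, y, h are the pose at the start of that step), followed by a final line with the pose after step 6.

0 40/81 8/45 236/405 -28/405 0 -2 E
1 20/89 20/89 30/89 10/89 1 -2 S
2 40/257 40/101 9180/25957 8260/25957 1 -3 W
3 1/4 10/37 57/148 43/296 0 -3 N
4 40/81 8/45 236/405 -28/405 0 -2 E
5 20/89 20/89 30/89 10/89 1 -2 S
6 40/257 40/101 9180/25957 8260/25957 1 -3 W
final 0 -3 N

n=0: pose=(0,-2,E); sL=40/81, sR=8/45; mL=236/405, mR=-28/405; mL+mR=208/405 → advance +1; mR−mL=-88/135 → turn -1·90°
n=1: pose=(1,-2,S); sL=20/89, sR=20/89; mL=30/89, mR=10/89; mL+mR=40/89 → advance +1; mR−mL=-20/89 → turn -1·90°
n=2: pose=(1,-3,W); sL=40/257, sR=40/101; mL=9180/25957, mR=8260/25957; mL+mR=17440/25957 → advance +1; mR−mL=-920/25957 → turn -1·90°
n=3: pose=(0,-3,N); sL=1/4, sR=10/37; mL=57/148, mR=43/296; mL+mR=157/296 → advance +1; mR−mL=-71/296 → turn -1·90°
n=4: pose=(0,-2,E); sL=40/81, sR=8/45; mL=236/405, mR=-28/405; mL+mR=208/405 → advance +1; mR−mL=-88/135 → turn -1·90°
n=5: pose=(1,-2,S); sL=20/89, sR=20/89; mL=30/89, mR=10/89; mL+mR=40/89 → advance +1; mR−mL=-20/89 → turn -1·90°
n=6: pose=(1,-3,W); sL=40/257, sR=40/101; mL=9180/25957, mR=8260/25957; mL+mR=17440/25957 → advance +1; mR−mL=-920/25957 → turn -1·90°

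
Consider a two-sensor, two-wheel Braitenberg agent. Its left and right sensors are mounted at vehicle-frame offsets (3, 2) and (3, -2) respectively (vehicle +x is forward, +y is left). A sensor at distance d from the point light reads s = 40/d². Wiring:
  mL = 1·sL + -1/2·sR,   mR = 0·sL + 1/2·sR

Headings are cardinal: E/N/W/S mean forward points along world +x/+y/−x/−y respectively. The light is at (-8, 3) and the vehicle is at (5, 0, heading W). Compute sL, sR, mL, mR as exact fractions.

8/25 40/101 308/2525 20/101

left sensor world pos  = (2, -2); dL² = 125
right sensor world pos = (2, 2); dR² = 101
sL = 40/125 = 8/25
sR = 40/101 = 40/101
mL = 1·sL + -1/2·sR = 308/2525
mR = 0·sL + 1/2·sR = 20/101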